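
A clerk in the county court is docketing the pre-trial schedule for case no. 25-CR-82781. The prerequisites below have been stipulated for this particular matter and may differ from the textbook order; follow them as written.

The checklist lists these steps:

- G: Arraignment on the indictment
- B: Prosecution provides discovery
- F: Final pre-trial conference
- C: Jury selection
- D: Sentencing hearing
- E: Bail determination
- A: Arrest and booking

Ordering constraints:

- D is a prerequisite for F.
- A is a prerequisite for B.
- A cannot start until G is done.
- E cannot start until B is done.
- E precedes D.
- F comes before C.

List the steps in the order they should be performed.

Only G has no prerequisites, so it is first.
Next only A has its prerequisites met → A.
B is the only step now ready → B.
That leaves E as the only ready step → E.
That leaves D as the only ready step → D.
That leaves F as the only ready step → F.
That leaves C as the only ready step → C.

G, A, B, E, D, F, C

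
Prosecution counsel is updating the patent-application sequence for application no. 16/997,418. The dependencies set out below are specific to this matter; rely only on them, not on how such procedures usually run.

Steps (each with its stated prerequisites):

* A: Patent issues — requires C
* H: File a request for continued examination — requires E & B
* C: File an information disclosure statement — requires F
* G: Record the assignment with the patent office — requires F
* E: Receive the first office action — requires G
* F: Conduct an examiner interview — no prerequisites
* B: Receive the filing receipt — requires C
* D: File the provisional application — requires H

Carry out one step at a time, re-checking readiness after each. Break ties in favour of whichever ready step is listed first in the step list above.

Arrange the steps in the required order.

Only F has no prerequisites, so it is first.
Ready: C and G. C is listed earlier → C.
A, G and B are all available; A is listed earlier → A.
Ready: G and B. G is listed earlier → G.
E now also ready, so the ready set is {E, B}; E is listed earlier → E.
B is the only step now ready → B.
That leaves H as the only ready step → H.
That leaves D as the only ready step → D.

F C A G E B H D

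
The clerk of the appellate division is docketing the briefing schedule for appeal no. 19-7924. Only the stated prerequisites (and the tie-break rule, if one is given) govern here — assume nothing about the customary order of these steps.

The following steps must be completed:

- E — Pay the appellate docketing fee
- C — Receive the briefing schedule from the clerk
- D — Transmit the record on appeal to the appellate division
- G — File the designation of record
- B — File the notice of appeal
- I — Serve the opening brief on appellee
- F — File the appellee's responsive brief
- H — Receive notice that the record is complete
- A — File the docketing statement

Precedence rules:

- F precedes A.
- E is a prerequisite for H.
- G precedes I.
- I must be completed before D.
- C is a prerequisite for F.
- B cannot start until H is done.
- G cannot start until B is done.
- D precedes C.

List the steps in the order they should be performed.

Only E has no prerequisites, so it is first.
That leaves H as the only ready step → H.
B is the only step now ready → B.
Next only G has its prerequisites met → G.
I needed G, now all done → I.
That leaves D as the only ready step → D.
C needed D, now all done → C.
F needed C, now all done → F.
That leaves A as the only ready step → A.

E, H, B, G, I, D, C, F, A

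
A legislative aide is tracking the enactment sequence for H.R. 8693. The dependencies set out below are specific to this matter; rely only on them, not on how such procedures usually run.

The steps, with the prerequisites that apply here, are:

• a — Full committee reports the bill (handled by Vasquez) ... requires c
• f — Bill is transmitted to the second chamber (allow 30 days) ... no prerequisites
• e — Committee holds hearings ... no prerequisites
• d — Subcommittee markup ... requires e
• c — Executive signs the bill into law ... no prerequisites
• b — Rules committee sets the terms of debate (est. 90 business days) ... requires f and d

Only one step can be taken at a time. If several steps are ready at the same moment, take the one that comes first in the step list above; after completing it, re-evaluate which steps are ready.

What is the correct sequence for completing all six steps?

f, e and c have no prerequisites; f is listed earlier, so f is first.
Now e and c have their prerequisites met. e is listed earlier, so e next.
Ready: d and c. d is listed earlier → d.
b now also ready, so the ready set is {c, b}; c is listed earlier → c.
Now a and b have their prerequisites met. a is listed earlier, so a next.
Next only b has its prerequisites met → b.

f e d c a b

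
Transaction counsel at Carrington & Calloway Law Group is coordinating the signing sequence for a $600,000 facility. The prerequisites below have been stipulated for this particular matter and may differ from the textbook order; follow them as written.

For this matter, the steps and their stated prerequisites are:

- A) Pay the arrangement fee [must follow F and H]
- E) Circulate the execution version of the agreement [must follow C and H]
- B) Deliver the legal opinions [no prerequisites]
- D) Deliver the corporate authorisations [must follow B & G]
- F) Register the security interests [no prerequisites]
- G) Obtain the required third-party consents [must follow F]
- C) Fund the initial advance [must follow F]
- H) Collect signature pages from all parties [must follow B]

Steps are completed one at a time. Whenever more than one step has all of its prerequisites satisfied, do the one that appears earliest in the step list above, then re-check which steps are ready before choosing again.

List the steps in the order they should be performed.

Nothing is required for B and F. B is listed earlier → B first.
Now F and H have their prerequisites met. F is listed earlier, so F next.
G and C now also ready, so the ready set is {G, C, H}; G is listed earlier → G.
D now also ready, so the ready set is {D, C, H}; D is listed earlier → D.
C and H are both available; C is listed earlier → C.
That leaves H as the only ready step → H.
A and E are both available; A is listed earlier → A.
E needed C and H, now all done → E.

B, F, G, D, C, H, A, E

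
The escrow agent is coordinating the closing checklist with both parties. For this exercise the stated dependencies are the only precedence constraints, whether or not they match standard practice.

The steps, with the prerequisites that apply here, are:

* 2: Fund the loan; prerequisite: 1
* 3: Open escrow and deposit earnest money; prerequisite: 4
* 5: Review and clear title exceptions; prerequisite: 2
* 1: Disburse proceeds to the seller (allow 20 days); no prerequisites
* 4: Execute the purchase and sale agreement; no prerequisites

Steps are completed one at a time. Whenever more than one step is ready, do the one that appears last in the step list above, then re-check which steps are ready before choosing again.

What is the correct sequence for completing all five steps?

4 1 3 2 5

4 and 1 have no prerequisites; 4 is listed later, so 4 is first.
3 now also ready, so the ready set is {1, 3}; 1 is listed later → 1.
Ready: 3 and 2. 3 is listed later → 3.
That leaves 2 as the only ready step → 2.
5 needed 2, now all done → 5.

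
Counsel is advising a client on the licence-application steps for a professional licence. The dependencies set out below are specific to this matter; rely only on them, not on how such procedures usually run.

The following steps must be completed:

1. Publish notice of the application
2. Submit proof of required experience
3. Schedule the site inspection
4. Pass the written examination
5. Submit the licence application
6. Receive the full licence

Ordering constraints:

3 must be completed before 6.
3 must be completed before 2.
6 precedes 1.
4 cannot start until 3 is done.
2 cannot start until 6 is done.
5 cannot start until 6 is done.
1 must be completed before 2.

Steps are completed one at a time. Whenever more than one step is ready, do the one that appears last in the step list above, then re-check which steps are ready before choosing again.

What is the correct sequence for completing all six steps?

3, 6, 5, 4, 1, 2

3 is the only step with nothing outstanding, so it goes first.
Ready: 6 and 4. 6 is listed later → 6.
5, 4 and 1 are all available; 5 is listed later → 5.
4 and 1 are both available; 4 is listed later → 4.
That leaves 1 as the only ready step → 1.
2 needed 6, 3 and 1, now all done → 2.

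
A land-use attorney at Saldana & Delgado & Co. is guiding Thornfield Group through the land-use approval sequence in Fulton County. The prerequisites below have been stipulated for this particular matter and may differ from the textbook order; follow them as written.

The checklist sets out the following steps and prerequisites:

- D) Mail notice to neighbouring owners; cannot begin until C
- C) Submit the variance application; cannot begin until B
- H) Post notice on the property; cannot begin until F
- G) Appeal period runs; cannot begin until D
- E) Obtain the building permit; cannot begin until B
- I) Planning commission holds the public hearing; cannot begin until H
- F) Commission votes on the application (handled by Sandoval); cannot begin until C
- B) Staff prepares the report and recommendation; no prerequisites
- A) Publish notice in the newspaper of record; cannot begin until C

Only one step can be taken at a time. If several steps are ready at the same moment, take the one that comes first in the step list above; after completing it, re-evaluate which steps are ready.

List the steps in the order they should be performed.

B, C, D, G, E, F, H, I, A

Only B has no prerequisites, so it is first.
Now C and E have their prerequisites met. C is listed earlier, so C next.
D, F and A now also ready, so the ready set is {D, E, F, A}; D is listed earlier → D.
Ready: G, E, F and A. G is listed earlier → G.
E, F and A are all available; E is listed earlier → E.
Now F and A have their prerequisites met. F is listed earlier, so F next.
H now also ready, so the ready set is {H, A}; H is listed earlier → H.
I and A are both available; I is listed earlier → I.
A needed C, now all done → A.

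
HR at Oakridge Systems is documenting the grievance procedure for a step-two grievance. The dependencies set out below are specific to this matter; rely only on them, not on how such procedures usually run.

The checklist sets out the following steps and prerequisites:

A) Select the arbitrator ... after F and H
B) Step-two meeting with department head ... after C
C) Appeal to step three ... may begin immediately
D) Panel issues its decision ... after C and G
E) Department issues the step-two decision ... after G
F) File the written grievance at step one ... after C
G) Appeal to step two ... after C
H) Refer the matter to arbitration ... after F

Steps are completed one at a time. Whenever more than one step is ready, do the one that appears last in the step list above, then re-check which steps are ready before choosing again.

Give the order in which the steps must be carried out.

C has no prerequisites → C first.
Now G, F and B have their prerequisites met. G is listed later, so G next.
Ready: F, E, D and B. F is listed later → F.
Now H, E, D and B have their prerequisites met. H is listed later, so H next.
Ready: E, D, B and A. E is listed later → E.
Now D, B and A have their prerequisites met. D is listed later, so D next.
Ready: B and A. B is listed later → B.
A is the only step now ready → A.

C, G, F, H, E, D, B, A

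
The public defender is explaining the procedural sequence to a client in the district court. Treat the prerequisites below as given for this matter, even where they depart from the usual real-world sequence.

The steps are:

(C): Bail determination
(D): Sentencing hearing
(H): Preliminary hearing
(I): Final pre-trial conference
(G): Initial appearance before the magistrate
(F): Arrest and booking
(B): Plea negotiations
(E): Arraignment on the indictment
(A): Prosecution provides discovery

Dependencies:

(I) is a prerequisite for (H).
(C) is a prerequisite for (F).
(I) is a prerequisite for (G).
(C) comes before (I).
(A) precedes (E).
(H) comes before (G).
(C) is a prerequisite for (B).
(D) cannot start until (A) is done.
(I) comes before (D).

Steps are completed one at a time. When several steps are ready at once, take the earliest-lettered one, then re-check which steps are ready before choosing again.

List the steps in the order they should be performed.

(A) → (C) → (B) → (E) → (F) → (I) → (D) → (H) → (G)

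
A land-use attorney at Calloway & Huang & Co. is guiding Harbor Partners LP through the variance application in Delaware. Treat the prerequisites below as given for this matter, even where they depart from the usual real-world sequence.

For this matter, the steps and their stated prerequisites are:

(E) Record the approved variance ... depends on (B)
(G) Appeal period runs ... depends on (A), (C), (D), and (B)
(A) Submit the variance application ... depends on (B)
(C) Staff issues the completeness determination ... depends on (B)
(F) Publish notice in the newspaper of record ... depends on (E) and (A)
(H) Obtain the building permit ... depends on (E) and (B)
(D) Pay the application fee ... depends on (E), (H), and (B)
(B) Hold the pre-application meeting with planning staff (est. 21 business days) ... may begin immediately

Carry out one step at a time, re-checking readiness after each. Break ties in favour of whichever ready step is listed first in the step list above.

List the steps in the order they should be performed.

(B) (E) (A) (C) (F) (H) (D) (G)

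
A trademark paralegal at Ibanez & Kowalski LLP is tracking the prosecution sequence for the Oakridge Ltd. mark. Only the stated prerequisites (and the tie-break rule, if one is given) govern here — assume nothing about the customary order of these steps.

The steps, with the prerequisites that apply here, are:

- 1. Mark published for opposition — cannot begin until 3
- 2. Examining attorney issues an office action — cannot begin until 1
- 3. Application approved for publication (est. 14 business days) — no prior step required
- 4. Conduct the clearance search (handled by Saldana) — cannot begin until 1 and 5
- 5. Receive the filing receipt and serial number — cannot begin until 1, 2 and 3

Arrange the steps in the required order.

3, 1, 2, 5, 4

3 has no prerequisites → 3 first.
1 needed 3, now all done → 1.
That leaves 2 as the only ready step → 2.
5 needed 1, 2 and 3, now all done → 5.
That leaves 4 as the only ready step → 4.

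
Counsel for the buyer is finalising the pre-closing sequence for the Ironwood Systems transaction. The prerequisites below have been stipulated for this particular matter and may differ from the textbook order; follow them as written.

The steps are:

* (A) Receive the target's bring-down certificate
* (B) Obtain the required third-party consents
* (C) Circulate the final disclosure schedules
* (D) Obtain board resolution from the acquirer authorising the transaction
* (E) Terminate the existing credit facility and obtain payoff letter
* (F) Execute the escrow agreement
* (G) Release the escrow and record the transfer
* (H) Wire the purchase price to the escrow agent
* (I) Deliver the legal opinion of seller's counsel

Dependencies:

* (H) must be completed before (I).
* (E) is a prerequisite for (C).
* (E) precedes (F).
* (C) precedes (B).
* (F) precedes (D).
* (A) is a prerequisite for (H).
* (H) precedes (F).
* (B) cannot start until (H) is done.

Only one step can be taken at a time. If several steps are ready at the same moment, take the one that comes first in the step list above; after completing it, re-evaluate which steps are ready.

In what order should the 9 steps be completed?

(A) (E) (C) (G) (H) (B) (F) (D) (I)

Nothing is required for (A), (E) and (G). (A) is listed earlier → (A) first.
(H) now also ready, so the ready set is {(E), (G), (H)}; (E) is listed earlier → (E).
(C) now also ready, so the ready set is {(C), (G), (H)}; (C) is listed earlier → (C).
Now (G) and (H) have their prerequisites met. (G) is listed earlier, so (G) next.
That leaves (H) as the only ready step → (H).
(B), (F) and (I) are all available; (B) is listed earlier → (B).
Now (F) and (I) have their prerequisites met. (F) is listed earlier, so (F) next.
Now (D) and (I) have their prerequisites met. (D) is listed earlier, so (D) next.
(I) needed (H), now all done → (I).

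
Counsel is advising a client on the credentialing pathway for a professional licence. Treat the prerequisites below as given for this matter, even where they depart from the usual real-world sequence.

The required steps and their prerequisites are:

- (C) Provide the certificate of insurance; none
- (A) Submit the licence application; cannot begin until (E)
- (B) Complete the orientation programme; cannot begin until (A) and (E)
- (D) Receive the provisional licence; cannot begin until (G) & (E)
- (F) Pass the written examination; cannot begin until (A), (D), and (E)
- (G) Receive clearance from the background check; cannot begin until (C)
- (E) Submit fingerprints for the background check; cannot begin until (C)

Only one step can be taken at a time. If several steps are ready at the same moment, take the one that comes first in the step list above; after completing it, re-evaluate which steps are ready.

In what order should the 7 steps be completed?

(C) (G) (E) (A) (B) (D) (F)

Only (C) has no prerequisites, so it is first.
Ready: (G) and (E). (G) is listed earlier → (G).
(E) needed (C), now all done → (E).
Now (A) and (D) have their prerequisites met. (A) is listed earlier, so (A) next.
(B) now also ready, so the ready set is {(B), (D)}; (B) is listed earlier → (B).
Next only (D) has its prerequisites met → (D).
That leaves (F) as the only ready step → (F).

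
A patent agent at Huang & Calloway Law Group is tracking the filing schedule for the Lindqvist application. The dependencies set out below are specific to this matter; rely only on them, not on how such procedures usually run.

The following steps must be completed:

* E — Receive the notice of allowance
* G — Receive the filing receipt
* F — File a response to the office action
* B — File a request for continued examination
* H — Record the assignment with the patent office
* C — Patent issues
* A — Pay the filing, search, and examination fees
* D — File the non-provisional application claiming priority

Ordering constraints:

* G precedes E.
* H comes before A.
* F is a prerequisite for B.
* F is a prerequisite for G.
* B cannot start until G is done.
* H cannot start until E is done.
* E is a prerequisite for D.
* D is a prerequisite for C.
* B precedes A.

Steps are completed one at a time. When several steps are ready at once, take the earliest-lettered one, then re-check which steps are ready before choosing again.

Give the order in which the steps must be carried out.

F → G → B → E → D → C → H → A

F has no prerequisites → F first.
G is the only step now ready → G.
Ready: B and E. B has the earlier label → B.
E needed G, now all done → E.
D and H are both available; D has the earlier label → D.
C now also ready, so the ready set is {C, H}; C has the earlier label → C.
H needed E, now all done → H.
A is the only step now ready → A.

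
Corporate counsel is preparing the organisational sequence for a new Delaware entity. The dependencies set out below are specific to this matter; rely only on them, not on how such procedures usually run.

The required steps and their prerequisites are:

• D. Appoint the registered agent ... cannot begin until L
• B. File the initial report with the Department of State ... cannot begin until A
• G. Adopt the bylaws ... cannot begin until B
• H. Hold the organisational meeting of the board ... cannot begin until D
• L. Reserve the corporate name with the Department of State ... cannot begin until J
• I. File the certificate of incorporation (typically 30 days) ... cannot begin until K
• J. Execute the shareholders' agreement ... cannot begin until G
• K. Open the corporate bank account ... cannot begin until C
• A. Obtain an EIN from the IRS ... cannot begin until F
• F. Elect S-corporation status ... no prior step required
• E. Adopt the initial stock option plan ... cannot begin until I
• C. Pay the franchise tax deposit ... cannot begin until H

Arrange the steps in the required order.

F has no prerequisites → F first.
A needed F, now all done → A.
B needed A, now all done → B.
G needed B, now all done → G.
J needed G, now all done → J.
L is the only step now ready → L.
That leaves D as the only ready step → D.
H needed D, now all done → H.
C is the only step now ready → C.
K needed C, now all done → K.
I is the only step now ready → I.
E needed I, now all done → E.

F → A → B → G → J → L → D → H → C → K → I → E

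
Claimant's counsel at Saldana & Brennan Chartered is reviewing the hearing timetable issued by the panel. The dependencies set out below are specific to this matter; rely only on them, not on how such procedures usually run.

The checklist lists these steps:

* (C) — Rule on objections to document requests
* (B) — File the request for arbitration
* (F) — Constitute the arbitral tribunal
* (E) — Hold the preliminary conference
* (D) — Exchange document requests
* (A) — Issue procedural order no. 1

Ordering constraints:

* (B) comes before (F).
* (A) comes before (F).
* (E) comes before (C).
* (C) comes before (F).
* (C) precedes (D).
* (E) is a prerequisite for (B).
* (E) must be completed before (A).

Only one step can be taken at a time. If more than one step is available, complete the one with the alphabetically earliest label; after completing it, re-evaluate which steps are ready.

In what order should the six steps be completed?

(E) is the only step with nothing outstanding, so it goes first.
Now (A), (B) and (C) have their prerequisites met. (A) has the earlier label, so (A) next.
Now (B) and (C) have their prerequisites met. (B) has the earlier label, so (B) next.
Next only (C) has its prerequisites met → (C).
Ready: (D) and (F). (D) has the earlier label → (D).
(F) needed (A), (B) and (C), now all done → (F).

(E) (A) (B) (C) (D) (F)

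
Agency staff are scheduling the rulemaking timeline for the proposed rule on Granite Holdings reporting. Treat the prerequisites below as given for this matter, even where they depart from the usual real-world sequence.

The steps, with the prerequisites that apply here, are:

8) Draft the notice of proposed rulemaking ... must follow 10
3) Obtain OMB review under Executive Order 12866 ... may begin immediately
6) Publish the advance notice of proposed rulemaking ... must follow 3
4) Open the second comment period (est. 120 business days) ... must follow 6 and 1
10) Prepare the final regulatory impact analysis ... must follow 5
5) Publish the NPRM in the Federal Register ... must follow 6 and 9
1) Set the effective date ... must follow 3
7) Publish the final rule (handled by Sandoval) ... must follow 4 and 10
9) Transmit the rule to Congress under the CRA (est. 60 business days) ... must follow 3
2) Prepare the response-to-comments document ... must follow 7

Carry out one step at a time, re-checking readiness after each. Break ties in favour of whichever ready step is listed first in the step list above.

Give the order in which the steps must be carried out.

3, 6, 1, 4, 9, 5, 10, 8, 7, 2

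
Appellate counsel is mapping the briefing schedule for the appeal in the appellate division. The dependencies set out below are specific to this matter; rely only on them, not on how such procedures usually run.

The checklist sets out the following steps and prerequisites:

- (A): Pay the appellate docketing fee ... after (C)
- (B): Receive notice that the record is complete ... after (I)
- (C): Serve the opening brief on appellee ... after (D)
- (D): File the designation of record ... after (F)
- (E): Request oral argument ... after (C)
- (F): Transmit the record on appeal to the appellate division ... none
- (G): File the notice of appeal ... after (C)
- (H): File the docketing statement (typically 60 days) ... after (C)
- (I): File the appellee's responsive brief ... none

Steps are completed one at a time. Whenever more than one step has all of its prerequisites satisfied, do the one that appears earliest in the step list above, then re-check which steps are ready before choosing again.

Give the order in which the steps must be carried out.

(F) (D) (C) (A) (E) (G) (H) (I) (B)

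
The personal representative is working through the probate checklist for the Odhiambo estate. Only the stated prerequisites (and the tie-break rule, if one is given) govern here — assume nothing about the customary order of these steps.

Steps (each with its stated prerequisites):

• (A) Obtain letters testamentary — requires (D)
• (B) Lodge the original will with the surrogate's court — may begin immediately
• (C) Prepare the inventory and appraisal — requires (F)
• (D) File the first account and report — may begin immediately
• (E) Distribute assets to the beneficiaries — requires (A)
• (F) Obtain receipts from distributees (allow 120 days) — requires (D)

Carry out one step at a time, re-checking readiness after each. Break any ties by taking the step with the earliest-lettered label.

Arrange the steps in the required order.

(B) and (D) have no prerequisites; (B) has the earlier label, so (B) is first.
That leaves (D) as the only ready step → (D).
Now (A) and (F) have their prerequisites met. (A) has the earlier label, so (A) next.
(E) and (F) are both available; (E) has the earlier label → (E).
(F) needed (D), now all done → (F).
That leaves (C) as the only ready step → (C).

(B), (D), (A), (E), (F), (C)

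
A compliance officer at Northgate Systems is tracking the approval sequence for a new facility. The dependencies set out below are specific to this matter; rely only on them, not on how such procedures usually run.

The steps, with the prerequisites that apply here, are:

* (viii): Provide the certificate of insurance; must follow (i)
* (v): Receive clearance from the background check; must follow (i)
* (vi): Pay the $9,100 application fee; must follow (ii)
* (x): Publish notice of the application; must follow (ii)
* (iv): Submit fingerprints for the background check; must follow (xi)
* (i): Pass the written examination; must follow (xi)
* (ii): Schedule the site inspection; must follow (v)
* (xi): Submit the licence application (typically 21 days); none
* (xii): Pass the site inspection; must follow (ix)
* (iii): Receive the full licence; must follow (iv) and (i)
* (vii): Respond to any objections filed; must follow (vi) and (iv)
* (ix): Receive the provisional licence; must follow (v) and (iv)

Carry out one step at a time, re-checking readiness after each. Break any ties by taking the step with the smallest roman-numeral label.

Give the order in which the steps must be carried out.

(xi) has no prerequisites → (xi) first.
Ready: (i) and (iv). (i) has the earlier label → (i).
(v) and (viii) now also ready, so the ready set is {(iv), (v), (viii)}; (iv) has the earlier label → (iv).
(iii), (v) and (viii) are all available; (iii) has the earlier label → (iii).
Now (v) and (viii) have their prerequisites met. (v) has the earlier label, so (v) next.
Now (ii), (viii) and (ix) have their prerequisites met. (ii) has the earlier label, so (ii) next.
(vi) and (x) now also ready, so the ready set is {(vi), (viii), (ix), (x)}; (vi) has the earlier label → (vi).
Now (vii), (viii), (ix) and (x) have their prerequisites met. (vii) has the earlier label, so (vii) next.
Now (viii), (ix) and (x) have their prerequisites met. (viii) has the earlier label, so (viii) next.
Now (ix) and (x) have their prerequisites met. (ix) has the earlier label, so (ix) next.
Now (x) and (xii) have their prerequisites met. (x) has the earlier label, so (x) next.
Next only (xii) has its prerequisites met → (xii).

(xi), (i), (iv), (iii), (v), (ii), (vi), (vii), (viii), (ix), (x), (xii)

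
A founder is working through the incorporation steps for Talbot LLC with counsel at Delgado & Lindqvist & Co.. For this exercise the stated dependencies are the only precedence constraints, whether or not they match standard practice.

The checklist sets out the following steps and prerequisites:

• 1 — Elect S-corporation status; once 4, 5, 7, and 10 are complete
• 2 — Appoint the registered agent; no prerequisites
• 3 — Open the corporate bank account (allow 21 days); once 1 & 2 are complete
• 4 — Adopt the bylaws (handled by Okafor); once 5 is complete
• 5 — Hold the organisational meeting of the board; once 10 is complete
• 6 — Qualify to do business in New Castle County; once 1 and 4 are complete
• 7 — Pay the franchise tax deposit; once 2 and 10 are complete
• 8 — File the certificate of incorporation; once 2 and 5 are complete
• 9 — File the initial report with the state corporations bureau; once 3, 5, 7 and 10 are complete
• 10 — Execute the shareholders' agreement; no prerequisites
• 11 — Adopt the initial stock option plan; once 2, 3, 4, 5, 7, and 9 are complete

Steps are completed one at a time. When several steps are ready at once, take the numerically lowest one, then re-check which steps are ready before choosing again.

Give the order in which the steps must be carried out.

2 10 5 4 7 1 3 6 8 9 11

2 and 10 have no prerequisites; 2 has the earlier label, so 2 is first.
10 is the only step now ready → 10.
Ready: 5 and 7. 5 has the earlier label → 5.
4 and 8 now also ready, so the ready set is {4, 7, 8}; 4 has the earlier label → 4.
7 and 8 are both available; 7 has the earlier label → 7.
1 now also ready, so the ready set is {1, 8}; 1 has the earlier label → 1.
3 and 6 now also ready, so the ready set is {3, 6, 8}; 3 has the earlier label → 3.
9 now also ready, so the ready set is {6, 8, 9}; 6 has the earlier label → 6.
Ready: 8 and 9. 8 has the earlier label → 8.
9 is the only step now ready → 9.
11 needed 2, 3, 4, 5, 7 and 9, now all done → 11.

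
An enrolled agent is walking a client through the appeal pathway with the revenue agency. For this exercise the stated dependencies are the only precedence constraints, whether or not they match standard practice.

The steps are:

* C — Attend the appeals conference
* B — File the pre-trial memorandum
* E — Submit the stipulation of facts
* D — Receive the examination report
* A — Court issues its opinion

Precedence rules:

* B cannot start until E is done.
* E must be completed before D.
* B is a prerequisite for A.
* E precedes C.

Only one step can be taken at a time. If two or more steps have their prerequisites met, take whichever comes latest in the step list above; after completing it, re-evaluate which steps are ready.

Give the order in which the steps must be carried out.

E → D → B → A → C

E has no prerequisites → E first.
Now D, B and C have their prerequisites met. D is listed later, so D next.
Ready: B and C. B is listed later → B.
A now also ready, so the ready set is {A, C}; A is listed later → A.
C needed E, now all done → C.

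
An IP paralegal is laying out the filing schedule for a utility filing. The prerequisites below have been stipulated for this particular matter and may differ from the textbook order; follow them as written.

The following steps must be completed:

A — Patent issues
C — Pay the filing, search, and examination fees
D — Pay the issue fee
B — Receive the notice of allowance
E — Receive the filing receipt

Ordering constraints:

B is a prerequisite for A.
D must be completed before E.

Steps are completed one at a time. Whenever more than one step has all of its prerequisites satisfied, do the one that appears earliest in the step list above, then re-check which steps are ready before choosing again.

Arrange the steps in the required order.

C D B A E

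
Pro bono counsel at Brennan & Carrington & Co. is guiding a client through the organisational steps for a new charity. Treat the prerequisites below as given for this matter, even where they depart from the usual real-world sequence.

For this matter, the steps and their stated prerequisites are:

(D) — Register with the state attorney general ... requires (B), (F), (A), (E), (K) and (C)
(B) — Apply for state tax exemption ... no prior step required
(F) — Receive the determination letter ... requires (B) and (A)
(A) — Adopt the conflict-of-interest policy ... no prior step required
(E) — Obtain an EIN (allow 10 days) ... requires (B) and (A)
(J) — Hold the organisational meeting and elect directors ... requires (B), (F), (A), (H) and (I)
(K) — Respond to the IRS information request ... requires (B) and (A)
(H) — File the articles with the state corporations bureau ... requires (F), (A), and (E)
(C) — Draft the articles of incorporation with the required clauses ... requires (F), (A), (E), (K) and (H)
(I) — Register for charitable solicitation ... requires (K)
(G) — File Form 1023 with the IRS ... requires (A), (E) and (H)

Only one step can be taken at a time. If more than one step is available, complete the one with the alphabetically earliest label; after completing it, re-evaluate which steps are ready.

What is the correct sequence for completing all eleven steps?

(A), (B), (E), (F), (H), (G), (K), (C), (D), (I), (J)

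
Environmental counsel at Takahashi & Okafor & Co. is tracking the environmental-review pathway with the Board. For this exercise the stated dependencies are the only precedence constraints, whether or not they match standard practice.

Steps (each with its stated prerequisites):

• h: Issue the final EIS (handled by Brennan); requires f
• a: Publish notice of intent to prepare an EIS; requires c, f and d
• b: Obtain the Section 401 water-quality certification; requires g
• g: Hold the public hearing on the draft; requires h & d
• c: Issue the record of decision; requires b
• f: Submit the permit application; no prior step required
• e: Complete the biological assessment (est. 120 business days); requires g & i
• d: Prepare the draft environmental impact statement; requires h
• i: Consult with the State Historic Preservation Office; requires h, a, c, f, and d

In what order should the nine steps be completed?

f h d g b c a i e

Only f has no prerequisites, so it is first.
That leaves h as the only ready step → h.
d is the only step now ready → d.
g needed h and d, now all done → g.
b needed g, now all done → b.
c needed b, now all done → c.
Next only a has its prerequisites met → a.
Next only i has its prerequisites met → i.
Next only e has its prerequisites met → e.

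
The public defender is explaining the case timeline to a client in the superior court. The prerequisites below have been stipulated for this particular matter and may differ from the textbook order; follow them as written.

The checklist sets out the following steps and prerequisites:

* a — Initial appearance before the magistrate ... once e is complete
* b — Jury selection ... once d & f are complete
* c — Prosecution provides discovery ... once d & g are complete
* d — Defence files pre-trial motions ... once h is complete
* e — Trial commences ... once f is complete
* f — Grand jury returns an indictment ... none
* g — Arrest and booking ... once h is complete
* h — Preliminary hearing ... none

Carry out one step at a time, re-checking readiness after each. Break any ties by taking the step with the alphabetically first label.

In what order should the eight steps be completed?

Nothing is required for f and h. f has the earlier label → f first.
Ready: e and h. e has the earlier label → e.
Now a and h have their prerequisites met. a has the earlier label, so a next.
That leaves h as the only ready step → h.
Ready: d and g. d has the earlier label → d.
b and g are both available; b has the earlier label → b.
g needed h, now all done → g.
c is the only step now ready → c.

f, e, a, h, d, b, g, c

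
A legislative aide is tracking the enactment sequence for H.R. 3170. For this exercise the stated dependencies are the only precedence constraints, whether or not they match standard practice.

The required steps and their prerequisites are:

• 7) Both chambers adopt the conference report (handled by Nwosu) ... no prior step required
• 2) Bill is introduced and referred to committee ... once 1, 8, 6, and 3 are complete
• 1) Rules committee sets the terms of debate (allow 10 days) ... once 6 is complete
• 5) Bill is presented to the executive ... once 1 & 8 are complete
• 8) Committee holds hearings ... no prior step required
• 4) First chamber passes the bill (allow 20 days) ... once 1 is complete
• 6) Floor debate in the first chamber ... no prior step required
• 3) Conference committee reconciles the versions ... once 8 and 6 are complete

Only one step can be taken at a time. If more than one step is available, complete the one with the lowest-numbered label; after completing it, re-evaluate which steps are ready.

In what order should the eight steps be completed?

6, 1, 4, 7, 8, 3, 2, 5

Nothing is required for 6, 7 and 8. 6 has the earlier label → 6 first.
1 now also ready, so the ready set is {1, 7, 8}; 1 has the earlier label → 1.
Now 4, 7 and 8 have their prerequisites met. 4 has the earlier label, so 4 next.
Now 7 and 8 have their prerequisites met. 7 has the earlier label, so 7 next.
That leaves 8 as the only ready step → 8.
Ready: 3 and 5. 3 has the earlier label → 3.
2 now also ready, so the ready set is {2, 5}; 2 has the earlier label → 2.
5 needed 1 and 8, now all done → 5.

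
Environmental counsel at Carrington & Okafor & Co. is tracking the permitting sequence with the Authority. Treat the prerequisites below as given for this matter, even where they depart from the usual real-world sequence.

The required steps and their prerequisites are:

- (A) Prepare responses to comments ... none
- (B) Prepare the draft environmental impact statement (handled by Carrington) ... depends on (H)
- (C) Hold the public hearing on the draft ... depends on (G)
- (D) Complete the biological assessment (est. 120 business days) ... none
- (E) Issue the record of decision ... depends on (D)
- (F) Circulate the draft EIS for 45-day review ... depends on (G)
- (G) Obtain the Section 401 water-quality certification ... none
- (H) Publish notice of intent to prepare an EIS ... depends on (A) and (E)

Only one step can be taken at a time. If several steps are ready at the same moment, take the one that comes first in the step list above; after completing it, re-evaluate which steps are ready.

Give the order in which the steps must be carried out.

(A), (D) and (G) have no prerequisites; (A) is listed earlier, so (A) is first.
Ready: (D) and (G). (D) is listed earlier → (D).
(E) and (G) are both available; (E) is listed earlier → (E).
(G) and (H) are both available; (G) is listed earlier → (G).
Ready: (C), (F) and (H). (C) is listed earlier → (C).
Now (F) and (H) have their prerequisites met. (F) is listed earlier, so (F) next.
(H) needed (A) and (E), now all done → (H).
Next only (B) has its prerequisites met → (B).

(A), (D), (E), (G), (C), (F), (H), (B)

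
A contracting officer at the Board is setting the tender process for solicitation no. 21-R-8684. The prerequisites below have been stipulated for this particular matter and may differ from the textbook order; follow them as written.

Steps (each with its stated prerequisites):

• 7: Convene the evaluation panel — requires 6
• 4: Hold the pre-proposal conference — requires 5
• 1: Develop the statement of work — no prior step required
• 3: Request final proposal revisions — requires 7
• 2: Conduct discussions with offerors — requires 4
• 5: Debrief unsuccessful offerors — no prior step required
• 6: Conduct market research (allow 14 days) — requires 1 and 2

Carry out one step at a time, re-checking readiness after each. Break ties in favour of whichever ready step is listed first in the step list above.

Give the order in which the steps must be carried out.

1 and 5 have no prerequisites; 1 is listed earlier, so 1 is first.
5 is the only step now ready → 5.
That leaves 4 as the only ready step → 4.
That leaves 2 as the only ready step → 2.
6 is the only step now ready → 6.
7 needed 6, now all done → 7.
3 needed 7, now all done → 3.

1 → 5 → 4 → 2 → 6 → 7 → 3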